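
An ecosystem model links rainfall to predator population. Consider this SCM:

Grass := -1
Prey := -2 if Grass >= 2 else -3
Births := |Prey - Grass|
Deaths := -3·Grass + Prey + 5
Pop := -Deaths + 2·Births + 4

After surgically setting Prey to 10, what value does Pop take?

do(Prey=10) replaces the equation Prey := -2 if Grass >= 2 else -3 with the constant Prey = 10.
Births = |Prey - Grass|  [with Prey=10, Grass=-1]  = 11
Deaths = -3·Grass + Prey + 5  [with Grass=-1, Prey=10]  = 18
Pop = -Deaths + 2·Births + 4  [with Deaths=18, Births=11]  = 8

8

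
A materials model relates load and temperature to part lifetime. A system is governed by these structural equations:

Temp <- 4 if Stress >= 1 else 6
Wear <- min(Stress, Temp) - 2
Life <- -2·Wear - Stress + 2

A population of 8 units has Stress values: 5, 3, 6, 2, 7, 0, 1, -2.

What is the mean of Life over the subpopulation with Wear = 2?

Observing Wear=2 restricts to units where Wear's equation naturally yields 2: Stress ∈ {5, 6, 7}. In that subpopulation Life = -7, -8, -9, mean -8.

-8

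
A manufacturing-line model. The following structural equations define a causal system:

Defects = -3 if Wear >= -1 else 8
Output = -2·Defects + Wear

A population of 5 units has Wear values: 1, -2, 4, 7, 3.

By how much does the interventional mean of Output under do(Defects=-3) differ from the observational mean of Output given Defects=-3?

-1.15

do(Defects=-3) breaks Defects's dependence on Wear. With Defects=-3 fixed, Output across the units is 7, 4, 10, 13, 9, mean 8.6.
E[Output|Defects=-3] averages over only the 4 units with Defects=-3 (Wear = 1, 4, 7, 3): Output = 7, 10, 13, 9, mean 9.75.
Difference = 8.6 − 9.75 = -1.15.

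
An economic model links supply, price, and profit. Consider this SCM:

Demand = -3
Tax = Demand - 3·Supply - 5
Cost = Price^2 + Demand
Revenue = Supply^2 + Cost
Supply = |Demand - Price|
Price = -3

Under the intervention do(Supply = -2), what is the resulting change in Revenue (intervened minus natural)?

do(Supply=-2) replaces the equation Supply = |Demand - Price| with the constant Supply = -2.
Cost = Price^2 + Demand  [with Price=-3, Demand=-3]  = 6
Revenue = Supply^2 + Cost  [with Supply=-2, Cost=6]  = 10
Without intervention: Supply = |Demand - Price|  [with Demand=-3, Price=-3]  = 0; Cost = Price^2 + Demand  [with Price=-3, Demand=-3]  = 6; Revenue = Supply^2 + Cost  [with Supply=0, Cost=6]  = 6.
Change = 10 − 6 = 4.

4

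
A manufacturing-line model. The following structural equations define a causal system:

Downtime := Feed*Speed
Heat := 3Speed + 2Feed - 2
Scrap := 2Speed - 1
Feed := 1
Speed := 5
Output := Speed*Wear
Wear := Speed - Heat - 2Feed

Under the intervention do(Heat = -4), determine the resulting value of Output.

35

The intervention breaks the incoming arrows to Heat: Heat := 3Speed + 2Feed - 2 no longer applies, and Heat = -4.
Wear = Speed - Heat - 2Feed  [with Speed=5, Heat=-4, Feed=1]  = 7
Output = Speed*Wear  [with Speed=5, Wear=7]  = 35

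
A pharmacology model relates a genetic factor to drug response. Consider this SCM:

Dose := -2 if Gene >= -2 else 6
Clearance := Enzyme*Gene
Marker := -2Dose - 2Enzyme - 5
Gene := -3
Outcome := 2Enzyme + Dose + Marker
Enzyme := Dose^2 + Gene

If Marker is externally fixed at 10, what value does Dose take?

The intervention breaks the incoming arrows to Marker: Marker := -2Dose - 2Enzyme - 5 no longer applies, and Marker = 10.
Since Dose is not a descendant of the intervened variable, it is unaffected.
Dose = -2 if Gene >= -2 else 6  [with Gene=-3]  = 6

6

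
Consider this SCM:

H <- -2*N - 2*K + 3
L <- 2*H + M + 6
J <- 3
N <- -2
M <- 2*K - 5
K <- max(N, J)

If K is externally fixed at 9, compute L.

-3

The intervention breaks the incoming arrows to K: K <- max(N, J) no longer applies, and K = 9.
M = 2*K - 5  [with K=9]  = 13
H = -2*N - 2*K + 3  [with N=-2, K=9]  = -11
L = 2*H + M + 6  [with H=-11, M=13]  = -3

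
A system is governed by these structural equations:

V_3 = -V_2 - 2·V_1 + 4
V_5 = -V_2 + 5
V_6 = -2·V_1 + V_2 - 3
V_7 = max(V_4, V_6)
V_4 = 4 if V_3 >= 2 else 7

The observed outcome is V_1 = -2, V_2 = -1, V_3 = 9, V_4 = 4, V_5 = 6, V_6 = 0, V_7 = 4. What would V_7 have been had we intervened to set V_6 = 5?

Intervening sets V_6 = 5 and removes its equation (V_6 = -2·V_1 + V_2 - 3).
V_3 = -V_2 - 2·V_1 + 4  [with V_2=-1, V_1=-2]  = 9
V_4 = 4 if V_3 >= 2 else 7  [with V_3=9]  = 4
V_7 = max(V_4, V_6)  [with V_4=4, V_6=5]  = 5

5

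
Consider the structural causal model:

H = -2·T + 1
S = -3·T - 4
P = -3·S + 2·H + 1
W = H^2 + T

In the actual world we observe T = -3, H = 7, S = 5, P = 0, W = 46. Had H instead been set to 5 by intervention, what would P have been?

-4

Under do(H=5), the mechanism H = -2·T + 1 is discarded; H is fixed at 5.
S = -3·T - 4  [with T=-3]  = 5
P = -3·S + 2·H + 1  [with S=5, H=5]  = -4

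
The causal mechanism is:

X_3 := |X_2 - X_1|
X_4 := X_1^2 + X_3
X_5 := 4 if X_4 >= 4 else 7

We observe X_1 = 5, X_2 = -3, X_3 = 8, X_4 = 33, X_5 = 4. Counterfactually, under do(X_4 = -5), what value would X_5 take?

Intervening sets X_4 = -5 and removes its equation (X_4 := X_1^2 + X_3).
X_5 = 4 if X_4 >= 4 else 7  [with X_4=-5]  = 7

7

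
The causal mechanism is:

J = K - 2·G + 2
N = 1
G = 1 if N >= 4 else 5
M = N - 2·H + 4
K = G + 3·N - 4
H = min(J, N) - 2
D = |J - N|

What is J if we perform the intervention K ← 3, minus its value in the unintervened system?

-1

The intervention breaks the incoming arrows to K: K = G + 3·N - 4 no longer applies, and K = 3.
G = 1 if N >= 4 else 5  [with N=1]  = 5
J = K - 2·G + 2  [with K=3, G=5]  = -5
Without intervention: G = 1 if N >= 4 else 5  [with N=1]  = 5; K = G + 3·N - 4  [with G=5, N=1]  = 4; J = K - 2·G + 2  [with K=4, G=5]  = -4.
Change = -5 − (-4) = -1.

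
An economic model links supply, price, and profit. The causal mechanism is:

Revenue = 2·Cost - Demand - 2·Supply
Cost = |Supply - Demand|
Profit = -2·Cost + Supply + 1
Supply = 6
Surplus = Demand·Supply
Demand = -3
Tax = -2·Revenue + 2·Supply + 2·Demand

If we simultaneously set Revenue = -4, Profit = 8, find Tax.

Setting Revenue = -4, Profit = 8 by intervention discards those variables' equations.
Tax = -2·Revenue + 2·Supply + 2·Demand  [with Revenue=-4, Supply=6, Demand=-3]  = 14

14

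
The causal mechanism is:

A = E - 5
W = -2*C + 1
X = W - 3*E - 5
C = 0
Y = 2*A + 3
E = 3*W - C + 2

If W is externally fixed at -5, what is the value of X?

do(W=-5) replaces the equation W = -2*C + 1 with the constant W = -5.
E = 3*W - C + 2  [with W=-5, C=0]  = -13
X = W - 3*E - 5  [with W=-5, E=-13]  = 29

29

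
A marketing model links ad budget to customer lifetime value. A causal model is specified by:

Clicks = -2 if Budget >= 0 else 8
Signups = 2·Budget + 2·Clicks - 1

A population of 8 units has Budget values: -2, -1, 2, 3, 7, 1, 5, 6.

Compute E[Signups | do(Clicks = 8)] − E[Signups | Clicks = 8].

do(Clicks=8) breaks Clicks's dependence on Budget. With Clicks=8 fixed, Signups across the units is 11, 13, 19, 21, 29, 17, 25, 27, mean 20.25.
Observing Clicks=8 restricts to units where Clicks's equation naturally yields 8: Budget ∈ {-2, -1}. In that subpopulation Signups = 11, 13, mean 12.
Difference = 20.25 − 12 = 8.25.

8.25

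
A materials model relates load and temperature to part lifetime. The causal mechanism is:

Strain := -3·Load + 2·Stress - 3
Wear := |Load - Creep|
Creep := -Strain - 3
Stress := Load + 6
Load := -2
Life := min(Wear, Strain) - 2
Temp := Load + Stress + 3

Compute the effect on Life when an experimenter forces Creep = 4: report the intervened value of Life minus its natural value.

-5

Under do(Creep=4), the mechanism Creep := -Strain - 3 is discarded; Creep is fixed at 4.
Stress = Load + 6  [with Load=-2]  = 4
Strain = -3·Load + 2·Stress - 3  [with Load=-2, Stress=4]  = 11
Wear = |Load - Creep|  [with Load=-2, Creep=4]  = 6
Life = min(Wear, Strain) - 2  [with Wear=6, Strain=11]  = 4
Without intervention: Stress = Load + 6  [with Load=-2]  = 4; Strain = -3·Load + 2·Stress - 3  [with Load=-2, Stress=4]  = 11; Creep = -Strain - 3  [with Strain=11]  = -14; Wear = |Load - Creep|  [with Load=-2, Creep=-14]  = 12; Life = min(Wear, Strain) - 2  [with Wear=12, Strain=11]  = 9.
Change = 4 − 9 = -5.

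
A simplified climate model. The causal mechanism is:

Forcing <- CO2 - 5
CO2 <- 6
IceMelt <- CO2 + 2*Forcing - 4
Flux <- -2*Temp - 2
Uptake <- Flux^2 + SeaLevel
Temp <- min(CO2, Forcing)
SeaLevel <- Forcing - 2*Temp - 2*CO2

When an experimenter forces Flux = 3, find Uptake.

-4

Intervening sets Flux = 3 and removes its equation (Flux <- -2*Temp - 2).
Forcing = CO2 - 5  [with CO2=6]  = 1
Temp = min(CO2, Forcing)  [with CO2=6, Forcing=1]  = 1
SeaLevel = Forcing - 2*Temp - 2*CO2  [with Forcing=1, Temp=1, CO2=6]  = -13
Uptake = Flux^2 + SeaLevel  [with Flux=3, SeaLevel=-13]  = -4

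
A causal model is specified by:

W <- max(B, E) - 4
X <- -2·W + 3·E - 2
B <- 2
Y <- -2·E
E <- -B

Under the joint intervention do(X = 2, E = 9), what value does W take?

Setting X = 2, E = 9 by intervention discards those variables' equations.
W = max(B, E) - 4  [with B=2, E=9]  = 5

5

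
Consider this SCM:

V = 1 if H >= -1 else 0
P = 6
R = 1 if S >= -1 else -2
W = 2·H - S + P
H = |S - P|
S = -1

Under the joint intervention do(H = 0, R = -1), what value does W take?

The joint intervention fixes H = 0, R = -1, removing each variable's own equation.
W = 2·H - S + P  [with H=0, S=-1, P=6]  = 7

7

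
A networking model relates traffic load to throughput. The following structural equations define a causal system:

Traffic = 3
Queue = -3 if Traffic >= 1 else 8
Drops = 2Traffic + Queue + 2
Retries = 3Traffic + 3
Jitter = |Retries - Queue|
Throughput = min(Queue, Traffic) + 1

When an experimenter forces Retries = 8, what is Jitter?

11

Intervening sets Retries = 8 and removes its equation (Retries = 3Traffic + 3).
Queue = -3 if Traffic >= 1 else 8  [with Traffic=3]  = -3
Jitter = |Retries - Queue|  [with Retries=8, Queue=-3]  = 11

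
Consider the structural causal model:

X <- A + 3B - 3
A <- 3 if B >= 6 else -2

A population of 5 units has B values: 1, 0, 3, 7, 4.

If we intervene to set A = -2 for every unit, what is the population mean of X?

4

The intervention sets A=-2 in all 5 units regardless of B. Recomputing X per unit gives -2, -5, 4, 16, 7; average 4.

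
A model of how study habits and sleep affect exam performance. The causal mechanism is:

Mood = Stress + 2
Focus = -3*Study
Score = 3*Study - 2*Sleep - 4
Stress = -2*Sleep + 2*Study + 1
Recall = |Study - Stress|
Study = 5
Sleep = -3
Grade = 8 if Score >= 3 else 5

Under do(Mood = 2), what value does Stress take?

do(Mood=2) replaces the equation Mood = Stress + 2 with the constant Mood = 2.
Stress is not downstream of the intervention, so its value is determined by the original equations.
Stress = -2*Sleep + 2*Study + 1  [with Sleep=-3, Study=5]  = 17

17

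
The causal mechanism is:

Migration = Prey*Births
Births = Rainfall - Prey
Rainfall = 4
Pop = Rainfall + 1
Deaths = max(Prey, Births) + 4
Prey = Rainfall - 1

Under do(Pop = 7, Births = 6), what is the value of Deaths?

Under do(Pop = 7, Births = 6), each intervened variable's structural equation is replaced by its fixed value.
Prey = Rainfall - 1  [with Rainfall=4]  = 3
Deaths = max(Prey, Births) + 4  [with Prey=3, Births=6]  = 10

10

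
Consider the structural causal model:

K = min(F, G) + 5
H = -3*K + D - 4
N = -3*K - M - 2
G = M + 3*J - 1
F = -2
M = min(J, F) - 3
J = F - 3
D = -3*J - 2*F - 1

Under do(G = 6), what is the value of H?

5

do(G=6) replaces the equation G = M + 3*J - 1 with the constant G = 6.
J = F - 3  [with F=-2]  = -5
K = min(F, G) + 5  [with F=-2, G=6]  = 3
D = -3*J - 2*F - 1  [with J=-5, F=-2]  = 18
H = -3*K + D - 4  [with K=3, D=18]  = 5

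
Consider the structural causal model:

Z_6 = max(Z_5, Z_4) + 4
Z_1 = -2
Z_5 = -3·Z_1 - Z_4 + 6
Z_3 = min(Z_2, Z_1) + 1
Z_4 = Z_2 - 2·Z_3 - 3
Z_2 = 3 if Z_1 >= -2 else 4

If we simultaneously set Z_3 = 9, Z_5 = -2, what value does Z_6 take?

Setting Z_3 = 9, Z_5 = -2 by intervention discards those variables' equations.
Z_2 = 3 if Z_1 >= -2 else 4  [with Z_1=-2]  = 3
Z_4 = Z_2 - 2·Z_3 - 3  [with Z_2=3, Z_3=9]  = -18
Z_6 = max(Z_5, Z_4) + 4  [with Z_5=-2, Z_4=-18]  = 2

2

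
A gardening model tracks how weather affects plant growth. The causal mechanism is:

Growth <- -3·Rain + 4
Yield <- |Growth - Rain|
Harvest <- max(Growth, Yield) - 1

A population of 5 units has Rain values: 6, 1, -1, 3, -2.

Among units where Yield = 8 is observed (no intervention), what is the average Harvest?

7

E[Harvest|Yield=8] averages over only the 2 units with Yield=8 (Rain = -1, 3): Harvest = 7, 7, mean 7.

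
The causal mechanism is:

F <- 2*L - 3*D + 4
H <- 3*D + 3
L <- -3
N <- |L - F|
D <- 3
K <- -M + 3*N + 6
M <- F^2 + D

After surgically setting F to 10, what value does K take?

The intervention breaks the incoming arrows to F: F <- 2*L - 3*D + 4 no longer applies, and F = 10.
M = F^2 + D  [with F=10, D=3]  = 103
N = |L - F|  [with L=-3, F=10]  = 13
K = -M + 3*N + 6  [with M=103, N=13]  = -58

-58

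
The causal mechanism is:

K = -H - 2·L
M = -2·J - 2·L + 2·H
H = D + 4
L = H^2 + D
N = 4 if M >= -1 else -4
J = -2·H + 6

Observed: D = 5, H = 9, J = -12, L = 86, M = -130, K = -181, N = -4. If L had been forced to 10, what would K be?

-29

Under do(L=10), the mechanism L = H^2 + D is discarded; L is fixed at 10.
H = D + 4  [with D=5]  = 9
K = -H - 2·L  [with H=9, L=10]  = -29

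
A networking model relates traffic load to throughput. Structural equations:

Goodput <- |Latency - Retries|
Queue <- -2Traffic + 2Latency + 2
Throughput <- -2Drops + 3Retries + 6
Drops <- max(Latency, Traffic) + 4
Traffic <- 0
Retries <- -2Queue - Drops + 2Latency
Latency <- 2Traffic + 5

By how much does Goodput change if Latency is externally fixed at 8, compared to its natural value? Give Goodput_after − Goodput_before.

Under do(Latency=8), the mechanism Latency <- 2Traffic + 5 is discarded; Latency is fixed at 8.
Queue = -2Traffic + 2Latency + 2  [with Traffic=0, Latency=8]  = 18
Drops = max(Latency, Traffic) + 4  [with Latency=8, Traffic=0]  = 12
Retries = -2Queue - Drops + 2Latency  [with Queue=18, Drops=12, Latency=8]  = -32
Goodput = |Latency - Retries|  [with Latency=8, Retries=-32]  = 40
Without intervention: Latency = 2Traffic + 5  [with Traffic=0]  = 5; Queue = -2Traffic + 2Latency + 2  [with Traffic=0, Latency=5]  = 12; Drops = max(Latency, Traffic) + 4  [with Latency=5, Traffic=0]  = 9; Retries = -2Queue - Drops + 2Latency  [with Queue=12, Drops=9, Latency=5]  = -23; Goodput = |Latency - Retries|  [with Latency=5, Retries=-23]  = 28.
Change = 40 − 28 = 12.

12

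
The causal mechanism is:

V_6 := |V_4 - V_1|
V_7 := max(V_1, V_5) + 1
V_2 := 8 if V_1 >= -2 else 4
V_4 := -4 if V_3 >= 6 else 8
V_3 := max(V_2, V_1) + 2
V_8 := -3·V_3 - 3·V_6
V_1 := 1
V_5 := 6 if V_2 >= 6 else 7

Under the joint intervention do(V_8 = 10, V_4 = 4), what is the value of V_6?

The joint intervention fixes V_8 = 10, V_4 = 4, removing each variable's own equation.
V_6 = |V_4 - V_1|  [with V_4=4, V_1=1]  = 3

3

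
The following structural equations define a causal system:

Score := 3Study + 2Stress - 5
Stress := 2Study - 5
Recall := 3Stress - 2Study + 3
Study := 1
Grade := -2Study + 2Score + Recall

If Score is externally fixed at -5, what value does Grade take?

-20

do(Score=-5) replaces the equation Score := 3Study + 2Stress - 5 with the constant Score = -5.
Stress = 2Study - 5  [with Study=1]  = -3
Recall = 3Stress - 2Study + 3  [with Stress=-3, Study=1]  = -8
Grade = -2Study + 2Score + Recall  [with Study=1, Score=-5, Recall=-8]  = -20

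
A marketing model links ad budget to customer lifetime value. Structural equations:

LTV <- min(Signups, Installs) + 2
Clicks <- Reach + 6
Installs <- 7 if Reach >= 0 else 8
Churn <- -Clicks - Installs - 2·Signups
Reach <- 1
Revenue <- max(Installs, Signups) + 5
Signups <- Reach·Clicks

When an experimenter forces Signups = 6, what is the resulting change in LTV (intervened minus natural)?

The intervention breaks the incoming arrows to Signups: Signups <- Reach·Clicks no longer applies, and Signups = 6.
Installs = 7 if Reach >= 0 else 8  [with Reach=1]  = 7
LTV = min(Signups, Installs) + 2  [with Signups=6, Installs=7]  = 8
Without intervention: Clicks = Reach + 6  [with Reach=1]  = 7; Installs = 7 if Reach >= 0 else 8  [with Reach=1]  = 7; Signups = Reach·Clicks  [with Reach=1, Clicks=7]  = 7; LTV = min(Signups, Installs) + 2  [with Signups=7, Installs=7]  = 9.
Change = 8 − 9 = -1.

-1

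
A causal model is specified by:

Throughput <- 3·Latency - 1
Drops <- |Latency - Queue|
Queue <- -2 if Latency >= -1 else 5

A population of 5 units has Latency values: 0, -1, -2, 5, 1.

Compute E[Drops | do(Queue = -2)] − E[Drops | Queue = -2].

-0.65

Under do(Queue=-2), Queue's equation is replaced by Queue=-2 for every unit. Per-unit Drops: 2, 1, 0, 7, 3. Mean = 2.6.
E[Drops|Queue=-2] averages over only the 4 units with Queue=-2 (Latency = 0, -1, 5, 1): Drops = 2, 1, 7, 3, mean 3.25.
Difference = 2.6 − 3.25 = -0.65.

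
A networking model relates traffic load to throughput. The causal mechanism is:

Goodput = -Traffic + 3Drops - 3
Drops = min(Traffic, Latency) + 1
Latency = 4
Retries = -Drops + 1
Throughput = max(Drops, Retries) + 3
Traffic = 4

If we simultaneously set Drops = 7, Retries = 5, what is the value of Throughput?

10

Setting Drops = 7, Retries = 5 by intervention discards those variables' equations.
Throughput = max(Drops, Retries) + 3  [with Drops=7, Retries=5]  = 10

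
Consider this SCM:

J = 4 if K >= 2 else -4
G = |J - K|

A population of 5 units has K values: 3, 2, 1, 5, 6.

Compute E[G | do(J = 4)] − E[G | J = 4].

0.3

Every unit gets J=4 under the intervention. G values become 1, 2, 3, 1, 2; E[G|do(J=4)] = 1.8.
Conditioning on J=4 selects the 4 unit(s) with K ∈ {3, 2, 5, 6}. Their G values: 1, 2, 1, 2. Mean = 1.5.
Difference = 1.8 − 1.5 = 0.3.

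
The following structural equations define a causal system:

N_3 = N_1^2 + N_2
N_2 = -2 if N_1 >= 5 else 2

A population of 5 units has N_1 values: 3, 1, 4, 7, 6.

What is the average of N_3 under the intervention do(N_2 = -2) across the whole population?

20.2

do(N_2=-2) breaks N_2's dependence on N_1. With N_2=-2 fixed, N_3 across the units is 7, -1, 14, 47, 34, mean 20.2.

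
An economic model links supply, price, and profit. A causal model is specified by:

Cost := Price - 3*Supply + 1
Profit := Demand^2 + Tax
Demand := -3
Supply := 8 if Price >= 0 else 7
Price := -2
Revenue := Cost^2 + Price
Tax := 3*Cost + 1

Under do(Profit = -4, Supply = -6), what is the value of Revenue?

287

Under do(Profit = -4, Supply = -6), each intervened variable's structural equation is replaced by its fixed value.
Cost = Price - 3*Supply + 1  [with Price=-2, Supply=-6]  = 17
Revenue = Cost^2 + Price  [with Cost=17, Price=-2]  = 287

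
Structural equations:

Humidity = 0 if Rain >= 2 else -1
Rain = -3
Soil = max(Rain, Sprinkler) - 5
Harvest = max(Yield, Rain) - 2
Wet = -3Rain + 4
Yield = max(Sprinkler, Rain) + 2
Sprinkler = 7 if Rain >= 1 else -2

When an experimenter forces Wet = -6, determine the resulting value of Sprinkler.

-2

The intervention breaks the incoming arrows to Wet: Wet = -3Rain + 4 no longer applies, and Wet = -6.
Since Sprinkler is not a descendant of the intervened variable, it is unaffected.
Sprinkler = 7 if Rain >= 1 else -2  [with Rain=-3]  = -2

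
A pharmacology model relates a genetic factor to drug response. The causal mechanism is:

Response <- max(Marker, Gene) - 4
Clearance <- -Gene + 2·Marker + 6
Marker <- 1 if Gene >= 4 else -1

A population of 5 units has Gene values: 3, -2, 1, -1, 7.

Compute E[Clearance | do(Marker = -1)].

2.4

do(Marker=-1) breaks Marker's dependence on Gene. With Marker=-1 fixed, Clearance across the units is 1, 6, 3, 5, -3, mean 2.4.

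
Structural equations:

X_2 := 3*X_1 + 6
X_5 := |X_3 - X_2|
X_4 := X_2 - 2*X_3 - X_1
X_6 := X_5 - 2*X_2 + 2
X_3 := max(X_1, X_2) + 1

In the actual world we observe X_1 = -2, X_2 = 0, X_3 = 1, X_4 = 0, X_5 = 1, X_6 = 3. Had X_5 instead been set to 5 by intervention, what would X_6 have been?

7

The intervention breaks the incoming arrows to X_5: X_5 := |X_3 - X_2| no longer applies, and X_5 = 5.
X_2 = 3*X_1 + 6  [with X_1=-2]  = 0
X_6 = X_5 - 2*X_2 + 2  [with X_5=5, X_2=0]  = 7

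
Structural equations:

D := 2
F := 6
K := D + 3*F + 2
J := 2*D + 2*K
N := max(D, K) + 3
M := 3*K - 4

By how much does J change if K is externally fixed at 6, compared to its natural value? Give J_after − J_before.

The intervention breaks the incoming arrows to K: K := D + 3*F + 2 no longer applies, and K = 6.
J = 2*D + 2*K  [with D=2, K=6]  = 16
Without intervention: K = D + 3*F + 2  [with D=2, F=6]  = 22; J = 2*D + 2*K  [with D=2, K=22]  = 48.
Change = 16 − 48 = -32.

-32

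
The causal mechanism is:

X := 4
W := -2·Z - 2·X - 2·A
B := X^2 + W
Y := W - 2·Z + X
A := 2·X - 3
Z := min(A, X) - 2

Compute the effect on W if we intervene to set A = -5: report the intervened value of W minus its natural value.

38

Under do(A=-5), the mechanism A := 2·X - 3 is discarded; A is fixed at -5.
Z = min(A, X) - 2  [with A=-5, X=4]  = -7
W = -2·Z - 2·X - 2·A  [with Z=-7, X=4, A=-5]  = 16
Without intervention: A = 2·X - 3  [with X=4]  = 5; Z = min(A, X) - 2  [with A=5, X=4]  = 2; W = -2·Z - 2·X - 2·A  [with Z=2, X=4, A=5]  = -22.
Change = 16 − (-22) = 38.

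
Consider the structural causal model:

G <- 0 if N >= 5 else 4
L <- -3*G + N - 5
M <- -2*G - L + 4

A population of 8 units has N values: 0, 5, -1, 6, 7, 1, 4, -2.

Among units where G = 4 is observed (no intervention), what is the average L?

Observing G=4 restricts to units where G's equation naturally yields 4: N ∈ {0, -1, 1, 4, -2}. In that subpopulation L = -17, -18, -16, -13, -19, mean -16.6.

-16.6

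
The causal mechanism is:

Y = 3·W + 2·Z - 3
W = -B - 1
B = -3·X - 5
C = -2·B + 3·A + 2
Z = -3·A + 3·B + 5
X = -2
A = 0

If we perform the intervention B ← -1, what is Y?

The intervention breaks the incoming arrows to B: B = -3·X - 5 no longer applies, and B = -1.
Z = -3·A + 3·B + 5  [with A=0, B=-1]  = 2
W = -B - 1  [with B=-1]  = 0
Y = 3·W + 2·Z - 3  [with W=0, Z=2]  = 1

1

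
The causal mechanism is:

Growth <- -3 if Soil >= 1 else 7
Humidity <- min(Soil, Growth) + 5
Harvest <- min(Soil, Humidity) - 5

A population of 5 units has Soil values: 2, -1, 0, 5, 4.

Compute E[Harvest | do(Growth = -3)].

-4

The intervention sets Growth=-3 in all 5 units regardless of Soil. Recomputing Harvest per unit gives -3, -6, -5, -3, -3; average -4.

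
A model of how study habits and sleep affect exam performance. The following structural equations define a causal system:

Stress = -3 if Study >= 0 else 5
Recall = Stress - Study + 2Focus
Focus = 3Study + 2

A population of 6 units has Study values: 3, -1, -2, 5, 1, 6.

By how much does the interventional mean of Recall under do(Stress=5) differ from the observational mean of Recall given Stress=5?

17.5

do(Stress=5) breaks Stress's dependence on Study. With Stress=5 fixed, Recall across the units is 24, 4, -1, 34, 14, 39, mean 19.
Conditioning on Stress=5 selects the 2 unit(s) with Study ∈ {-1, -2}. Their Recall values: 4, -1. Mean = 1.5.
Difference = 19 − 1.5 = 17.5.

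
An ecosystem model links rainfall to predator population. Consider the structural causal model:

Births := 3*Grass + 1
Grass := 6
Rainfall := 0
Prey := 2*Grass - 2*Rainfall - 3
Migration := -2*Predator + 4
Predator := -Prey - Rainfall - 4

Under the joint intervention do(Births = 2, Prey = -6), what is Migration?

0

The joint intervention fixes Births = 2, Prey = -6, removing each variable's own equation.
Predator = -Prey - Rainfall - 4  [with Prey=-6, Rainfall=0]  = 2
Migration = -2*Predator + 4  [with Predator=2]  = 0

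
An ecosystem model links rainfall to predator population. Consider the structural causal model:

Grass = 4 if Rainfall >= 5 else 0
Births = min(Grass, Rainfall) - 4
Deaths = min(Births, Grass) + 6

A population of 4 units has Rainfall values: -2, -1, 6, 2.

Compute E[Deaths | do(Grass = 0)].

1.25

Every unit gets Grass=0 under the intervention. Deaths values become 0, 1, 2, 2; E[Deaths|do(Grass=0)] = 1.25.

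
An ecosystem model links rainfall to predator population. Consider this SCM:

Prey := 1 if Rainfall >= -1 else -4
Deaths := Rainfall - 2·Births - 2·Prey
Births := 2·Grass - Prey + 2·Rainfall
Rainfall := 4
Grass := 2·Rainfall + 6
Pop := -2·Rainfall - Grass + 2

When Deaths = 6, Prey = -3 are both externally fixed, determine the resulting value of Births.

39

Under do(Deaths = 6, Prey = -3), each intervened variable's structural equation is replaced by its fixed value.
Grass = 2·Rainfall + 6  [with Rainfall=4]  = 14
Births = 2·Grass - Prey + 2·Rainfall  [with Grass=14, Prey=-3, Rainfall=4]  = 39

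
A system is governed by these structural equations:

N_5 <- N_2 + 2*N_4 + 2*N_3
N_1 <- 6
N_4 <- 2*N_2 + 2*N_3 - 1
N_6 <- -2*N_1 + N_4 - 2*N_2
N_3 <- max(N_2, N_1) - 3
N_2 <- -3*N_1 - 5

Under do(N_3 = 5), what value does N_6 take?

The intervention breaks the incoming arrows to N_3: N_3 <- max(N_2, N_1) - 3 no longer applies, and N_3 = 5.
N_2 = -3*N_1 - 5  [with N_1=6]  = -23
N_4 = 2*N_2 + 2*N_3 - 1  [with N_2=-23, N_3=5]  = -37
N_6 = -2*N_1 + N_4 - 2*N_2  [with N_1=6, N_4=-37, N_2=-23]  = -3

-3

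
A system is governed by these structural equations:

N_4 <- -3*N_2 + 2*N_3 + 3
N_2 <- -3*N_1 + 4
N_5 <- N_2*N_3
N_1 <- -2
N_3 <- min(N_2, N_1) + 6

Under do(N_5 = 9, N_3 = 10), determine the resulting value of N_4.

-7

Under do(N_5 = 9, N_3 = 10), each intervened variable's structural equation is replaced by its fixed value.
N_2 = -3*N_1 + 4  [with N_1=-2]  = 10
N_4 = -3*N_2 + 2*N_3 + 3  [with N_2=10, N_3=10]  = -7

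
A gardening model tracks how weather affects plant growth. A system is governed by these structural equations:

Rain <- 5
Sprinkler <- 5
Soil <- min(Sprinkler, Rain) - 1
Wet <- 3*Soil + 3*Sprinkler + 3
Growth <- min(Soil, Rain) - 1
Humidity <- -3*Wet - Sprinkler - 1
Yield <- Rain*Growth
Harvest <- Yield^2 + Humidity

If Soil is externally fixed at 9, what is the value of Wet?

The intervention breaks the incoming arrows to Soil: Soil <- min(Sprinkler, Rain) - 1 no longer applies, and Soil = 9.
Wet = 3*Soil + 3*Sprinkler + 3  [with Soil=9, Sprinkler=5]  = 45

45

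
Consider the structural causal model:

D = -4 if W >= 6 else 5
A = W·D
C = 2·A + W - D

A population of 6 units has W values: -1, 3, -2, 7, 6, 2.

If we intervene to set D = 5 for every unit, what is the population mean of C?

The intervention sets D=5 in all 6 units regardless of W. Recomputing C per unit gives -16, 28, -27, 72, 61, 17; average 22.5.

22.5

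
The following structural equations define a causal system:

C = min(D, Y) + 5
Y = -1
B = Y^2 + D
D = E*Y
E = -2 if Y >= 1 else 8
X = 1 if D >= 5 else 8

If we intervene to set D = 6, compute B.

7

do(D=6) replaces the equation D = E*Y with the constant D = 6.
B = Y^2 + D  [with Y=-1, D=6]  = 7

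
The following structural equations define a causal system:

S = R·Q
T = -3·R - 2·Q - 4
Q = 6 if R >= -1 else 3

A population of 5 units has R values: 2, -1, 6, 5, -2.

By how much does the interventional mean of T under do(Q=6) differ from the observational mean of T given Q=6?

do(Q=6) breaks Q's dependence on R. With Q=6 fixed, T across the units is -22, -13, -34, -31, -10, mean -22.
Observing Q=6 restricts to units where Q's equation naturally yields 6: R ∈ {2, -1, 6, 5}. In that subpopulation T = -22, -13, -34, -31, mean -25.
Difference = -22 − (-25) = 3.

3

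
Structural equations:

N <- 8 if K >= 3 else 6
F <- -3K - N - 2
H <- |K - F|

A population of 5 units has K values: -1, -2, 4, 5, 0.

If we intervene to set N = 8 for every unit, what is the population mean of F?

do(N=8) breaks N's dependence on K. With N=8 fixed, F across the units is -7, -4, -22, -25, -10, mean -13.6.

-13.6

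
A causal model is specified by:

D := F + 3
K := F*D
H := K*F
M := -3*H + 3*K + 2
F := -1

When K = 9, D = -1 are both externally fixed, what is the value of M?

56

Setting K = 9, D = -1 by intervention discards those variables' equations.
H = K*F  [with K=9, F=-1]  = -9
M = -3*H + 3*K + 2  [with H=-9, K=9]  = 56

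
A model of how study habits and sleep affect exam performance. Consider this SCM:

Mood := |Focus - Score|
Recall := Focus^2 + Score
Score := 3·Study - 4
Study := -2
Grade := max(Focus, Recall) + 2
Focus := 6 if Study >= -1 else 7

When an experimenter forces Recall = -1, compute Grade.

The intervention breaks the incoming arrows to Recall: Recall := Focus^2 + Score no longer applies, and Recall = -1.
Focus = 6 if Study >= -1 else 7  [with Study=-2]  = 7
Grade = max(Focus, Recall) + 2  [with Focus=7, Recall=-1]  = 9

9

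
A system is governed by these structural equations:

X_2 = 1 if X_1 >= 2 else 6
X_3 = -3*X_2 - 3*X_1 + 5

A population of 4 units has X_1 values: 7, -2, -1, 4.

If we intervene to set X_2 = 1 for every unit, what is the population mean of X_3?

Under do(X_2=1), X_2's equation is replaced by X_2=1 for every unit. Per-unit X_3: -19, 8, 5, -10. Mean = -4.

-4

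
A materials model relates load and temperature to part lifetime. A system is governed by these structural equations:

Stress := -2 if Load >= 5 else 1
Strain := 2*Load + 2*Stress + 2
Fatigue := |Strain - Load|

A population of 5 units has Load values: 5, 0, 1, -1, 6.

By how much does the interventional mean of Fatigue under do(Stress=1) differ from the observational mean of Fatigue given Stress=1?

do(Stress=1) breaks Stress's dependence on Load. With Stress=1 fixed, Fatigue across the units is 9, 4, 5, 3, 10, mean 6.2.
Observing Stress=1 restricts to units where Stress's equation naturally yields 1: Load ∈ {0, 1, -1}. In that subpopulation Fatigue = 4, 5, 3, mean 4.
Difference = 6.2 − 4 = 2.2.

2.2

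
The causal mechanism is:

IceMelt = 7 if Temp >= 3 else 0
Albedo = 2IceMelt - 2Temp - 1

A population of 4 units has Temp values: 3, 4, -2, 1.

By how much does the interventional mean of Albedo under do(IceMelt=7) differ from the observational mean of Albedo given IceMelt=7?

The intervention sets IceMelt=7 in all 4 units regardless of Temp. Recomputing Albedo per unit gives 7, 5, 17, 11; average 10.
Observing IceMelt=7 restricts to units where IceMelt's equation naturally yields 7: Temp ∈ {3, 4}. In that subpopulation Albedo = 7, 5, mean 6.
Difference = 10 − 6 = 4.

4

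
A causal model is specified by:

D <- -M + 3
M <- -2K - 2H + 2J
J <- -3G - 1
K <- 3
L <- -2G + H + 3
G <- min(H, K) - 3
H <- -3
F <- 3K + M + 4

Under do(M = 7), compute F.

Under do(M=7), the mechanism M <- -2K - 2H + 2J is discarded; M is fixed at 7.
F = 3K + M + 4  [with K=3, M=7]  = 20

20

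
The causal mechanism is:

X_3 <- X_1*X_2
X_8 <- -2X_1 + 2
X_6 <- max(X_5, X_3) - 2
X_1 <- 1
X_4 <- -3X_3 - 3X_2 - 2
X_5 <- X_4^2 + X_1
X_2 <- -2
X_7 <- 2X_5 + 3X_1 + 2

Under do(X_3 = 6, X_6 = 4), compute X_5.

The joint intervention fixes X_3 = 6, X_6 = 4, removing each variable's own equation.
X_4 = -3X_3 - 3X_2 - 2  [with X_3=6, X_2=-2]  = -14
X_5 = X_4^2 + X_1  [with X_4=-14, X_1=1]  = 197

197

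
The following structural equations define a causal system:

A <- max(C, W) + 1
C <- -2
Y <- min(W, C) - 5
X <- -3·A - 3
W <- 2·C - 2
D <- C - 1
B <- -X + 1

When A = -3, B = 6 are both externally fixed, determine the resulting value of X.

The joint intervention fixes A = -3, B = 6, removing each variable's own equation.
X = -3·A - 3  [with A=-3]  = 6

6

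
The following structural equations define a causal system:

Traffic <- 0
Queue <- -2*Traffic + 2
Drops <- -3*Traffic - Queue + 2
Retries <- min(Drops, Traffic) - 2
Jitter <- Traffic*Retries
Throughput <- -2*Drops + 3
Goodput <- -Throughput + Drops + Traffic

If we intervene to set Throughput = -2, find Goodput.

Intervening sets Throughput = -2 and removes its equation (Throughput <- -2*Drops + 3).
Queue = -2*Traffic + 2  [with Traffic=0]  = 2
Drops = -3*Traffic - Queue + 2  [with Traffic=0, Queue=2]  = 0
Goodput = -Throughput + Drops + Traffic  [with Throughput=-2, Drops=0, Traffic=0]  = 2

2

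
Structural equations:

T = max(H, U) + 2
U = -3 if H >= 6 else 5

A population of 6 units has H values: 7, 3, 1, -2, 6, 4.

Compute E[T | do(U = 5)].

7.5

The intervention sets U=5 in all 6 units regardless of H. Recomputing T per unit gives 9, 7, 7, 7, 8, 7; average 7.5.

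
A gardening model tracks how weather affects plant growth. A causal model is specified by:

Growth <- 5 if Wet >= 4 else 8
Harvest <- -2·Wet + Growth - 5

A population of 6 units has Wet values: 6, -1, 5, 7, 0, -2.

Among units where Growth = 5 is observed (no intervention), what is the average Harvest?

E[Harvest|Growth=5] averages over only the 3 units with Growth=5 (Wet = 6, 5, 7): Harvest = -12, -10, -14, mean -12.

-12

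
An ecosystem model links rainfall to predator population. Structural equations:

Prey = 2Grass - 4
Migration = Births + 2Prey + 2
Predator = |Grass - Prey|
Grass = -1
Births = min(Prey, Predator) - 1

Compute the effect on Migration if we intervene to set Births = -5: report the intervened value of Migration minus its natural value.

2

Intervening sets Births = -5 and removes its equation (Births = min(Prey, Predator) - 1).
Prey = 2Grass - 4  [with Grass=-1]  = -6
Migration = Births + 2Prey + 2  [with Births=-5, Prey=-6]  = -15
Without intervention: Prey = 2Grass - 4  [with Grass=-1]  = -6; Predator = |Grass - Prey|  [with Grass=-1, Prey=-6]  = 5; Births = min(Prey, Predator) - 1  [with Prey=-6, Predator=5]  = -7; Migration = Births + 2Prey + 2  [with Births=-7, Prey=-6]  = -17.
Change = -15 − (-17) = 2.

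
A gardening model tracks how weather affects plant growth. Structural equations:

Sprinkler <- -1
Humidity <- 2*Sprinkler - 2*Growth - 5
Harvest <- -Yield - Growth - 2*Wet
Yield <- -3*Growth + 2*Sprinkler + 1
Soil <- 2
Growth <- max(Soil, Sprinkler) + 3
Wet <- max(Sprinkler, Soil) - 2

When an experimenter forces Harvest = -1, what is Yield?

-16

Intervening sets Harvest = -1 and removes its equation (Harvest <- -Yield - Growth - 2*Wet).
Since Yield is not a descendant of the intervened variable, it is unaffected.
Growth = max(Soil, Sprinkler) + 3  [with Soil=2, Sprinkler=-1]  = 5
Yield = -3*Growth + 2*Sprinkler + 1  [with Growth=5, Sprinkler=-1]  = -16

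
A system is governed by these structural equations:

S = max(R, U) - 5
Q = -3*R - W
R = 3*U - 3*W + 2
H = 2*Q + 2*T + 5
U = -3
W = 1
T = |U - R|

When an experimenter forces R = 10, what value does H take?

The intervention breaks the incoming arrows to R: R = 3*U - 3*W + 2 no longer applies, and R = 10.
T = |U - R|  [with U=-3, R=10]  = 13
Q = -3*R - W  [with R=10, W=1]  = -31
H = 2*Q + 2*T + 5  [with Q=-31, T=13]  = -31

-31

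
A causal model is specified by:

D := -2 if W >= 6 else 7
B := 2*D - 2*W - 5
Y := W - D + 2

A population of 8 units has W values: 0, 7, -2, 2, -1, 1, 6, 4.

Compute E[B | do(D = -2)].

-13.25

Every unit gets D=-2 under the intervention. B values become -9, -23, -5, -13, -7, -11, -21, -17; E[B|do(D=-2)] = -13.25.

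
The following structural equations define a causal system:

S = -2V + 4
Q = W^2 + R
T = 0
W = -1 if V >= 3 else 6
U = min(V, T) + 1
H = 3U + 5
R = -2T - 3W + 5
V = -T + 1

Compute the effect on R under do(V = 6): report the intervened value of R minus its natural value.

21

Under do(V=6), the mechanism V = -T + 1 is discarded; V is fixed at 6.
W = -1 if V >= 3 else 6  [with V=6]  = -1
R = -2T - 3W + 5  [with T=0, W=-1]  = 8
Without intervention: V = -T + 1  [with T=0]  = 1; W = -1 if V >= 3 else 6  [with V=1]  = 6; R = -2T - 3W + 5  [with T=0, W=6]  = -13.
Change = 8 − (-13) = 21.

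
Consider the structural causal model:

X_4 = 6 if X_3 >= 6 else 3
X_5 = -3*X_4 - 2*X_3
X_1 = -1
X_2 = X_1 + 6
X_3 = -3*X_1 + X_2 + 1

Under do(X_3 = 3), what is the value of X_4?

3

The intervention breaks the incoming arrows to X_3: X_3 = -3*X_1 + X_2 + 1 no longer applies, and X_3 = 3.
X_4 = 6 if X_3 >= 6 else 3  [with X_3=3]  = 3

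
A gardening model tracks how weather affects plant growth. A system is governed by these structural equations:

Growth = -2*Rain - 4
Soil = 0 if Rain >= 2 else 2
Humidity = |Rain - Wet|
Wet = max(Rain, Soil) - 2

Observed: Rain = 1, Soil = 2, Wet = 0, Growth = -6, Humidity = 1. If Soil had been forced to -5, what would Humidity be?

2

do(Soil=-5) replaces the equation Soil = 0 if Rain >= 2 else 2 with the constant Soil = -5.
Wet = max(Rain, Soil) - 2  [with Rain=1, Soil=-5]  = -1
Humidity = |Rain - Wet|  [with Rain=1, Wet=-1]  = 2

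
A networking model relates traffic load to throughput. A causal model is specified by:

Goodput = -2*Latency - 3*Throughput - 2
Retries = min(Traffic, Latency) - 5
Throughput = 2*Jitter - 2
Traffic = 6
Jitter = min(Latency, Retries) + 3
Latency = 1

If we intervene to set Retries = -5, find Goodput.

14

The intervention breaks the incoming arrows to Retries: Retries = min(Traffic, Latency) - 5 no longer applies, and Retries = -5.
Jitter = min(Latency, Retries) + 3  [with Latency=1, Retries=-5]  = -2
Throughput = 2*Jitter - 2  [with Jitter=-2]  = -6
Goodput = -2*Latency - 3*Throughput - 2  [with Latency=1, Throughput=-6]  = 14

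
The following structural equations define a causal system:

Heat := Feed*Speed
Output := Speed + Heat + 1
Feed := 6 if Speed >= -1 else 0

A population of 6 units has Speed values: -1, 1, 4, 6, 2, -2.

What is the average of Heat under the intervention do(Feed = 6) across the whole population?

Every unit gets Feed=6 under the intervention. Heat values become -6, 6, 24, 36, 12, -12; E[Heat|do(Feed=6)] = 10.

10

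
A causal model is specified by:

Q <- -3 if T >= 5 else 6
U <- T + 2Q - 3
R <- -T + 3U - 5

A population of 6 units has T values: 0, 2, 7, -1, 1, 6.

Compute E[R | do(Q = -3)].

Every unit gets Q=-3 under the intervention. R values become -32, -28, -18, -34, -30, -20; E[R|do(Q=-3)] = -27.

-27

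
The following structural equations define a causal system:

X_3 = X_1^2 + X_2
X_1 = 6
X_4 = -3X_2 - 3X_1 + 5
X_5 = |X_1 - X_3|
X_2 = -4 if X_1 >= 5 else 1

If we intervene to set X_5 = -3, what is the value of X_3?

do(X_5=-3) replaces the equation X_5 = |X_1 - X_3| with the constant X_5 = -3.
X_3 is not downstream of the intervention, so its value is determined by the original equations.
X_2 = -4 if X_1 >= 5 else 1  [with X_1=6]  = -4
X_3 = X_1^2 + X_2  [with X_1=6, X_2=-4]  = 32

32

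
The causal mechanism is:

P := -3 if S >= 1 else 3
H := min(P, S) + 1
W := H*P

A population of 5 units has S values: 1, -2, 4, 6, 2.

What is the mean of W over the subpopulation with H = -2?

Observing H=-2 restricts to units where H's equation naturally yields -2: S ∈ {1, 4, 6, 2}. In that subpopulation W = 6, 6, 6, 6, mean 6.

6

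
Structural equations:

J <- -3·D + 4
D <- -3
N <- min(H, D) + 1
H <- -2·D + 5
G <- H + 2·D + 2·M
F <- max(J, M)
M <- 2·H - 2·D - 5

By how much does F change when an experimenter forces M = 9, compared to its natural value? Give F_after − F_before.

The intervention breaks the incoming arrows to M: M <- 2·H - 2·D - 5 no longer applies, and M = 9.
J = -3·D + 4  [with D=-3]  = 13
F = max(J, M)  [with J=13, M=9]  = 13
Without intervention: H = -2·D + 5  [with D=-3]  = 11; M = 2·H - 2·D - 5  [with H=11, D=-3]  = 23; J = -3·D + 4  [with D=-3]  = 13; F = max(J, M)  [with J=13, M=23]  = 23.
Change = 13 − 23 = -10.

-10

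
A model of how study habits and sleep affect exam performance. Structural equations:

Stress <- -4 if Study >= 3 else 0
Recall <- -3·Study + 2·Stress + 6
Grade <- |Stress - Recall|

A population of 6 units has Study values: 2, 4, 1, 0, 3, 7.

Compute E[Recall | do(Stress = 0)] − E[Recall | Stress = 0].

do(Stress=0) breaks Stress's dependence on Study. With Stress=0 fixed, Recall across the units is 0, -6, 3, 6, -3, -15, mean -2.5.
Conditioning on Stress=0 selects the 3 unit(s) with Study ∈ {2, 1, 0}. Their Recall values: 0, 3, 6. Mean = 3.
Difference = -2.5 − 3 = -5.5.

-5.5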